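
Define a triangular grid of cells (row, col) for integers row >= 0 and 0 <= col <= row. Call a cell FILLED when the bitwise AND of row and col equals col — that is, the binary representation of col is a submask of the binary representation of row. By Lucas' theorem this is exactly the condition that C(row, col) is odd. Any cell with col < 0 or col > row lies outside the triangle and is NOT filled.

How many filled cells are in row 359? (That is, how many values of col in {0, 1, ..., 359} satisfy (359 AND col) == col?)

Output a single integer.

Answer: 64

Derivation:
359 in binary = 101100111
popcount(359) = number of 1-bits in 101100111 = 6
A col c satisfies (359 AND c) == c iff every set bit of c is also set in 359; each of the 6 set bits of 359 can independently be on or off in c.
count = 2^6 = 64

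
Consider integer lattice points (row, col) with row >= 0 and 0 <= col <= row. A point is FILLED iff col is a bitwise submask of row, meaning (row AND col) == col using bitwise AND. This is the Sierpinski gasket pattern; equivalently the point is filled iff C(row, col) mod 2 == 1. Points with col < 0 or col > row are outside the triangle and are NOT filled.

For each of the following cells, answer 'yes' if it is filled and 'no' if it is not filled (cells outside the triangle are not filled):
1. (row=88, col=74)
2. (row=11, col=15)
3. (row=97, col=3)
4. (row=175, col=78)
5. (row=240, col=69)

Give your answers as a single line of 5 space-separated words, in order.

Answer: no no no no no

Derivation:
(88,74): row=0b1011000, col=0b1001010, row AND col = 0b1001000 = 72; 72 != 74 -> empty
(11,15): col outside [0, 11] -> not filled
(97,3): row=0b1100001, col=0b11, row AND col = 0b1 = 1; 1 != 3 -> empty
(175,78): row=0b10101111, col=0b1001110, row AND col = 0b1110 = 14; 14 != 78 -> empty
(240,69): row=0b11110000, col=0b1000101, row AND col = 0b1000000 = 64; 64 != 69 -> empty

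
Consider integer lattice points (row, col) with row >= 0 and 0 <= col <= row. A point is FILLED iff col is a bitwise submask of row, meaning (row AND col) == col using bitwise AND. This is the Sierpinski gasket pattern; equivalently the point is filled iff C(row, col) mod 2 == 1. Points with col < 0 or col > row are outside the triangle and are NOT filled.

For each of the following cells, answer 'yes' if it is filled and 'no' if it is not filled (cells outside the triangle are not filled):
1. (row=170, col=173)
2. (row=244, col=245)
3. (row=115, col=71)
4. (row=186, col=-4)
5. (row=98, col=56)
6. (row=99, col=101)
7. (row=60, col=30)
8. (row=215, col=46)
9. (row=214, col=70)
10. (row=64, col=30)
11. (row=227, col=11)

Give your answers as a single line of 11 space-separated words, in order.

(170,173): col outside [0, 170] -> not filled
(244,245): col outside [0, 244] -> not filled
(115,71): row=0b1110011, col=0b1000111, row AND col = 0b1000011 = 67; 67 != 71 -> empty
(186,-4): col outside [0, 186] -> not filled
(98,56): row=0b1100010, col=0b111000, row AND col = 0b100000 = 32; 32 != 56 -> empty
(99,101): col outside [0, 99] -> not filled
(60,30): row=0b111100, col=0b11110, row AND col = 0b11100 = 28; 28 != 30 -> empty
(215,46): row=0b11010111, col=0b101110, row AND col = 0b110 = 6; 6 != 46 -> empty
(214,70): row=0b11010110, col=0b1000110, row AND col = 0b1000110 = 70; 70 == 70 -> filled
(64,30): row=0b1000000, col=0b11110, row AND col = 0b0 = 0; 0 != 30 -> empty
(227,11): row=0b11100011, col=0b1011, row AND col = 0b11 = 3; 3 != 11 -> empty

Answer: no no no no no no no no yes no no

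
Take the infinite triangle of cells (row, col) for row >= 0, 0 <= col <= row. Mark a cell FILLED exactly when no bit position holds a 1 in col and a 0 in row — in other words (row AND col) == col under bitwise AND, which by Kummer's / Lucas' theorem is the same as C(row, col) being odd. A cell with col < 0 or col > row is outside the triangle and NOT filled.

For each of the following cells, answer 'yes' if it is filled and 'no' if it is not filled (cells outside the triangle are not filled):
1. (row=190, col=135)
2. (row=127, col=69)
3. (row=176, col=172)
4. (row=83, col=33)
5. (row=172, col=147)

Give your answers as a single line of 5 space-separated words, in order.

(190,135): row=0b10111110, col=0b10000111, row AND col = 0b10000110 = 134; 134 != 135 -> empty
(127,69): row=0b1111111, col=0b1000101, row AND col = 0b1000101 = 69; 69 == 69 -> filled
(176,172): row=0b10110000, col=0b10101100, row AND col = 0b10100000 = 160; 160 != 172 -> empty
(83,33): row=0b1010011, col=0b100001, row AND col = 0b1 = 1; 1 != 33 -> empty
(172,147): row=0b10101100, col=0b10010011, row AND col = 0b10000000 = 128; 128 != 147 -> empty

Answer: no yes no no no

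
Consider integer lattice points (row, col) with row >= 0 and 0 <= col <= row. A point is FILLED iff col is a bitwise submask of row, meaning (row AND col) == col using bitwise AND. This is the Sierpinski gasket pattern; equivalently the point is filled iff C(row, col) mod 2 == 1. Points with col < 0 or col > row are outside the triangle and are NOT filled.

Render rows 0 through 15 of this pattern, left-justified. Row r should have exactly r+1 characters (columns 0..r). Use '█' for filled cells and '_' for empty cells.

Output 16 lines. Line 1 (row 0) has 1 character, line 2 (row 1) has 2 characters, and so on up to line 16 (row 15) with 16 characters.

r0=0: █
r1=1: ██
r2=10: █_█
r3=11: ████
r4=100: █___█
r5=101: ██__██
r6=110: █_█_█_█
r7=111: ████████
r8=1000: █_______█
r9=1001: ██______██
r10=1010: █_█_____█_█
r11=1011: ████____████
r12=1100: █___█___█___█
r13=1101: ██__██__██__██
r14=1110: █_█_█_█_█_█_█_█
r15=1111: ████████████████

Answer: █
██
█_█
████
█___█
██__██
█_█_█_█
████████
█_______█
██______██
█_█_____█_█
████____████
█___█___█___█
██__██__██__██
█_█_█_█_█_█_█_█
████████████████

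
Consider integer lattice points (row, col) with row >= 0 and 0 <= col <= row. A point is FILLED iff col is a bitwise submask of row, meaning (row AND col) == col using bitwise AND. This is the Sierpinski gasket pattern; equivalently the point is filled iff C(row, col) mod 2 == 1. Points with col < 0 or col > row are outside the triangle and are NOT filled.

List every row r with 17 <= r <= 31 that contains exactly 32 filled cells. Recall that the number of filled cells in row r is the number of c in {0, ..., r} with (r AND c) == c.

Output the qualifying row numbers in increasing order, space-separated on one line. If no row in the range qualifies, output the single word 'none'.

Row r has 2^popcount(r) filled cells, so we need popcount(r) = log2(32) = 5.
Scan r = 17..31 and keep those with exactly 5 one-bits:
r=17=10001 popcount=2 -> skip
r=18=10010 popcount=2 -> skip
r=19=10011 popcount=3 -> skip
r=20=10100 popcount=2 -> skip
r=21=10101 popcount=3 -> skip
r=22=10110 popcount=3 -> skip
r=23=10111 popcount=4 -> skip
r=24=11000 popcount=2 -> skip
r=25=11001 popcount=3 -> skip
r=26=11010 popcount=3 -> skip
r=27=11011 popcount=4 -> skip
r=28=11100 popcount=3 -> skip
r=29=11101 popcount=4 -> skip
r=30=11110 popcount=4 -> skip
r=31=11111 popcount=5 -> KEEP
Kept rows: 31

Answer: 31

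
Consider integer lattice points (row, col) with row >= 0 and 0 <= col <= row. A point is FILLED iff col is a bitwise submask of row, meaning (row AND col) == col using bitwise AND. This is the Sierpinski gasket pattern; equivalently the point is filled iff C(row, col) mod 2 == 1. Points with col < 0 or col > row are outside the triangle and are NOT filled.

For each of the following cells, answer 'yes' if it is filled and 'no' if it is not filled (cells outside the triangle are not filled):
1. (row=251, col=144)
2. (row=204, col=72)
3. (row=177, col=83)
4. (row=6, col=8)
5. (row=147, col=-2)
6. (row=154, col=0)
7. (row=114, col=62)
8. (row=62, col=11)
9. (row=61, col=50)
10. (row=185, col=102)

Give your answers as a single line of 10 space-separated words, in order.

Answer: yes yes no no no yes no no no no

Derivation:
(251,144): row=0b11111011, col=0b10010000, row AND col = 0b10010000 = 144; 144 == 144 -> filled
(204,72): row=0b11001100, col=0b1001000, row AND col = 0b1001000 = 72; 72 == 72 -> filled
(177,83): row=0b10110001, col=0b1010011, row AND col = 0b10001 = 17; 17 != 83 -> empty
(6,8): col outside [0, 6] -> not filled
(147,-2): col outside [0, 147] -> not filled
(154,0): row=0b10011010, col=0b0, row AND col = 0b0 = 0; 0 == 0 -> filled
(114,62): row=0b1110010, col=0b111110, row AND col = 0b110010 = 50; 50 != 62 -> empty
(62,11): row=0b111110, col=0b1011, row AND col = 0b1010 = 10; 10 != 11 -> empty
(61,50): row=0b111101, col=0b110010, row AND col = 0b110000 = 48; 48 != 50 -> empty
(185,102): row=0b10111001, col=0b1100110, row AND col = 0b100000 = 32; 32 != 102 -> empty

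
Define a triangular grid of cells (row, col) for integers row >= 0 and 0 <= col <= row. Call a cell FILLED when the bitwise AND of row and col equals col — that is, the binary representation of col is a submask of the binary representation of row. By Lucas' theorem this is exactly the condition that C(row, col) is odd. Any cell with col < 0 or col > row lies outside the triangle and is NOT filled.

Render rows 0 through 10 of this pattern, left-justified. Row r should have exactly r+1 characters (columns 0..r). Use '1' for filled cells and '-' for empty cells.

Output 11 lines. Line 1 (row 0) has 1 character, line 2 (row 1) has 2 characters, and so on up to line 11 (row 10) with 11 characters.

r0=0: 1
r1=1: 11
r2=10: 1-1
r3=11: 1111
r4=100: 1---1
r5=101: 11--11
r6=110: 1-1-1-1
r7=111: 11111111
r8=1000: 1-------1
r9=1001: 11------11
r10=1010: 1-1-----1-1

Answer: 1
11
1-1
1111
1---1
11--11
1-1-1-1
11111111
1-------1
11------11
1-1-----1-1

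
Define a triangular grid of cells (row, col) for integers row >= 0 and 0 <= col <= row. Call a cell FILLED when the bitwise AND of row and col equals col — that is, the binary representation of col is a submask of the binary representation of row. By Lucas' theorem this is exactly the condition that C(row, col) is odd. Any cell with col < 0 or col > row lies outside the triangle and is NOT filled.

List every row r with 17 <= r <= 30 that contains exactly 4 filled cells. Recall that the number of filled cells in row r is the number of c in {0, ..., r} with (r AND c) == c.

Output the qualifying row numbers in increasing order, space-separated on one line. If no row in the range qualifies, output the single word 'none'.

Answer: 17 18 20 24

Derivation:
Row r has 2^popcount(r) filled cells, so we need popcount(r) = log2(4) = 2.
Scan r = 17..30 and keep those with exactly 2 one-bits:
r=17=10001 popcount=2 -> KEEP
r=18=10010 popcount=2 -> KEEP
r=19=10011 popcount=3 -> skip
r=20=10100 popcount=2 -> KEEP
r=21=10101 popcount=3 -> skip
r=22=10110 popcount=3 -> skip
r=23=10111 popcount=4 -> skip
r=24=11000 popcount=2 -> KEEP
r=25=11001 popcount=3 -> skip
r=26=11010 popcount=3 -> skip
r=27=11011 popcount=4 -> skip
r=28=11100 popcount=3 -> skip
r=29=11101 popcount=4 -> skip
r=30=11110 popcount=4 -> skip
Kept rows: 17 18 20 24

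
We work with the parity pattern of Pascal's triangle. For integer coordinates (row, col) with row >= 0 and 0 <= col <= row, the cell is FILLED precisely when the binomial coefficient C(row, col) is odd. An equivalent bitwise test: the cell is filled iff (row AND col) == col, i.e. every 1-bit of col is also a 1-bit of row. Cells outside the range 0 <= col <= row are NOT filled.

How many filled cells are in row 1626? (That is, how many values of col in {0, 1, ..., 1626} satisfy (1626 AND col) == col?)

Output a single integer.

Answer: 64

Derivation:
1626 in binary = 11001011010
popcount(1626) = number of 1-bits in 11001011010 = 6
A col c satisfies (1626 AND c) == c iff every set bit of c is also set in 1626; each of the 6 set bits of 1626 can independently be on or off in c.
count = 2^6 = 64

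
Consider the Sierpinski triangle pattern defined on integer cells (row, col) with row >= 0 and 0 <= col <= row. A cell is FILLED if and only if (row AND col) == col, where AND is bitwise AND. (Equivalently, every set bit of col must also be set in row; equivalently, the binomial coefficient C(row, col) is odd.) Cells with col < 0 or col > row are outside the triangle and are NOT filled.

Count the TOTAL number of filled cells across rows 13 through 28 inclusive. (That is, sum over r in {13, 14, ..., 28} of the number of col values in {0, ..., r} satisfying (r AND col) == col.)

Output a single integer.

Answer: 130

Derivation:
r13=1101 pc3: +8 =8
r14=1110 pc3: +8 =16
r15=1111 pc4: +16 =32
r16=10000 pc1: +2 =34
r17=10001 pc2: +4 =38
r18=10010 pc2: +4 =42
r19=10011 pc3: +8 =50
r20=10100 pc2: +4 =54
r21=10101 pc3: +8 =62
r22=10110 pc3: +8 =70
r23=10111 pc4: +16 =86
r24=11000 pc2: +4 =90
r25=11001 pc3: +8 =98
r26=11010 pc3: +8 =106
r27=11011 pc4: +16 =122
r28=11100 pc3: +8 =130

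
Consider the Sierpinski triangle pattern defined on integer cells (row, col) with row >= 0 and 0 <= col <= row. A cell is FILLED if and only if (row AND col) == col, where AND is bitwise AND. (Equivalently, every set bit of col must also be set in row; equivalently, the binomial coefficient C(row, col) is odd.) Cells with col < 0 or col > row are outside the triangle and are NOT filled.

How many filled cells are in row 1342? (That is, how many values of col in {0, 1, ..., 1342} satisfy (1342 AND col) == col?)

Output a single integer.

Answer: 128

Derivation:
1342 in binary = 10100111110
popcount(1342) = number of 1-bits in 10100111110 = 7
A col c satisfies (1342 AND c) == c iff every set bit of c is also set in 1342; each of the 7 set bits of 1342 can independently be on or off in c.
count = 2^7 = 128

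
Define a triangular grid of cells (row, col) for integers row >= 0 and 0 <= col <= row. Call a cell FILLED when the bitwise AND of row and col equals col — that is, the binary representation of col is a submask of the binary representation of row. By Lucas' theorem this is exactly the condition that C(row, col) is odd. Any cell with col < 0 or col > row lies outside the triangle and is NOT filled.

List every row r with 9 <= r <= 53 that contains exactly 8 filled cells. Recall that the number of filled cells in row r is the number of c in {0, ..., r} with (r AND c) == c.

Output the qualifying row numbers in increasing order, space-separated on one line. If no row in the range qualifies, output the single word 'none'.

Row r has 2^popcount(r) filled cells, so we need popcount(r) = log2(8) = 3.
Scan r = 9..53 and keep those with exactly 3 one-bits:
r=9=1001 popcount=2 -> skip
r=10=1010 popcount=2 -> skip
r=11=1011 popcount=3 -> KEEP
r=12=1100 popcount=2 -> skip
r=13=1101 popcount=3 -> KEEP
r=14=1110 popcount=3 -> KEEP
r=15=1111 popcount=4 -> skip
r=16=10000 popcount=1 -> skip
r=17=10001 popcount=2 -> skip
r=18=10010 popcount=2 -> skip
r=19=10011 popcount=3 -> KEEP
r=20=10100 popcount=2 -> skip
r=21=10101 popcount=3 -> KEEP
r=22=10110 popcount=3 -> KEEP
r=23=10111 popcount=4 -> skip
r=24=11000 popcount=2 -> skip
r=25=11001 popcount=3 -> KEEP
r=26=11010 popcount=3 -> KEEP
r=27=11011 popcount=4 -> skip
r=28=11100 popcount=3 -> KEEP
r=29=11101 popcount=4 -> skip
r=30=11110 popcount=4 -> skip
r=31=11111 popcount=5 -> skip
r=32=100000 popcount=1 -> skip
r=33=100001 popcount=2 -> skip
r=34=100010 popcount=2 -> skip
r=35=100011 popcount=3 -> KEEP
r=36=100100 popcount=2 -> skip
r=37=100101 popcount=3 -> KEEP
r=38=100110 popcount=3 -> KEEP
r=39=100111 popcount=4 -> skip
r=40=101000 popcount=2 -> skip
r=41=101001 popcount=3 -> KEEP
r=42=101010 popcount=3 -> KEEP
r=43=101011 popcount=4 -> skip
r=44=101100 popcount=3 -> KEEP
r=45=101101 popcount=4 -> skip
r=46=101110 popcount=4 -> skip
r=47=101111 popcount=5 -> skip
r=48=110000 popcount=2 -> skip
r=49=110001 popcount=3 -> KEEP
r=50=110010 popcount=3 -> KEEP
r=51=110011 popcount=4 -> skip
r=52=110100 popcount=3 -> KEEP
r=53=110101 popcount=4 -> skip
Kept rows: 11 13 14 19 21 22 25 26 28 35 37 38 41 42 44 49 50 52

Answer: 11 13 14 19 21 22 25 26 28 35 37 38 41 42 44 49 50 52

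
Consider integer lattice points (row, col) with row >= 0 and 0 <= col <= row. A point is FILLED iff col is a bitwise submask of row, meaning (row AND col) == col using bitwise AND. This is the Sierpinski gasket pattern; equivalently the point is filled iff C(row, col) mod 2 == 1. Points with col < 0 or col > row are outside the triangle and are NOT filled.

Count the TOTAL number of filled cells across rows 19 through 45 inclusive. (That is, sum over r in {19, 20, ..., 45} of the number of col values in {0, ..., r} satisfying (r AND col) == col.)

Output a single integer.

Answer: 266

Derivation:
r19=10011 pc3: +8 =8
r20=10100 pc2: +4 =12
r21=10101 pc3: +8 =20
r22=10110 pc3: +8 =28
r23=10111 pc4: +16 =44
r24=11000 pc2: +4 =48
r25=11001 pc3: +8 =56
r26=11010 pc3: +8 =64
r27=11011 pc4: +16 =80
r28=11100 pc3: +8 =88
r29=11101 pc4: +16 =104
r30=11110 pc4: +16 =120
r31=11111 pc5: +32 =152
r32=100000 pc1: +2 =154
r33=100001 pc2: +4 =158
r34=100010 pc2: +4 =162
r35=100011 pc3: +8 =170
r36=100100 pc2: +4 =174
r37=100101 pc3: +8 =182
r38=100110 pc3: +8 =190
r39=100111 pc4: +16 =206
r40=101000 pc2: +4 =210
r41=101001 pc3: +8 =218
r42=101010 pc3: +8 =226
r43=101011 pc4: +16 =242
r44=101100 pc3: +8 =250
r45=101101 pc4: +16 =266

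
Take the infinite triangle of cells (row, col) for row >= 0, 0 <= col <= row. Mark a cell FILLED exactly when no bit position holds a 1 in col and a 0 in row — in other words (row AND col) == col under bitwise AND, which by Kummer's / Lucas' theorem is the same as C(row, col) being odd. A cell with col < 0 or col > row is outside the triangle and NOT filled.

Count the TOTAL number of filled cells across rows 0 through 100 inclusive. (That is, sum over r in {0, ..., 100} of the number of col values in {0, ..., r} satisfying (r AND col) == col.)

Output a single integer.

Answer: 1259

Derivation:
r0=0 pc0: +1 =1
r1=1 pc1: +2 =3
r2=10 pc1: +2 =5
r3=11 pc2: +4 =9
r4=100 pc1: +2 =11
r5=101 pc2: +4 =15
r6=110 pc2: +4 =19
r7=111 pc3: +8 =27
r8=1000 pc1: +2 =29
r9=1001 pc2: +4 =33
r10=1010 pc2: +4 =37
r11=1011 pc3: +8 =45
r12=1100 pc2: +4 =49
r13=1101 pc3: +8 =57
r14=1110 pc3: +8 =65
r15=1111 pc4: +16 =81
r16=10000 pc1: +2 =83
r17=10001 pc2: +4 =87
r18=10010 pc2: +4 =91
r19=10011 pc3: +8 =99
r20=10100 pc2: +4 =103
r21=10101 pc3: +8 =111
r22=10110 pc3: +8 =119
r23=10111 pc4: +16 =135
r24=11000 pc2: +4 =139
r25=11001 pc3: +8 =147
r26=11010 pc3: +8 =155
r27=11011 pc4: +16 =171
r28=11100 pc3: +8 =179
r29=11101 pc4: +16 =195
r30=11110 pc4: +16 =211
r31=11111 pc5: +32 =243
r32=100000 pc1: +2 =245
r33=100001 pc2: +4 =249
r34=100010 pc2: +4 =253
r35=100011 pc3: +8 =261
r36=100100 pc2: +4 =265
r37=100101 pc3: +8 =273
r38=100110 pc3: +8 =281
r39=100111 pc4: +16 =297
r40=101000 pc2: +4 =301
r41=101001 pc3: +8 =309
r42=101010 pc3: +8 =317
r43=101011 pc4: +16 =333
r44=101100 pc3: +8 =341
r45=101101 pc4: +16 =357
r46=101110 pc4: +16 =373
r47=101111 pc5: +32 =405
r48=110000 pc2: +4 =409
r49=110001 pc3: +8 =417
r50=110010 pc3: +8 =425
r51=110011 pc4: +16 =441
r52=110100 pc3: +8 =449
r53=110101 pc4: +16 =465
r54=110110 pc4: +16 =481
r55=110111 pc5: +32 =513
r56=111000 pc3: +8 =521
r57=111001 pc4: +16 =537
r58=111010 pc4: +16 =553
r59=111011 pc5: +32 =585
r60=111100 pc4: +16 =601
r61=111101 pc5: +32 =633
r62=111110 pc5: +32 =665
r63=111111 pc6: +64 =729
r64=1000000 pc1: +2 =731
r65=1000001 pc2: +4 =735
r66=1000010 pc2: +4 =739
r67=1000011 pc3: +8 =747
r68=1000100 pc2: +4 =751
r69=1000101 pc3: +8 =759
r70=1000110 pc3: +8 =767
r71=1000111 pc4: +16 =783
r72=1001000 pc2: +4 =787
r73=1001001 pc3: +8 =795
r74=1001010 pc3: +8 =803
r75=1001011 pc4: +16 =819
r76=1001100 pc3: +8 =827
r77=1001101 pc4: +16 =843
r78=1001110 pc4: +16 =859
r79=1001111 pc5: +32 =891
r80=1010000 pc2: +4 =895
r81=1010001 pc3: +8 =903
r82=1010010 pc3: +8 =911
r83=1010011 pc4: +16 =927
r84=1010100 pc3: +8 =935
r85=1010101 pc4: +16 =951
r86=1010110 pc4: +16 =967
r87=1010111 pc5: +32 =999
r88=1011000 pc3: +8 =1007
r89=1011001 pc4: +16 =1023
r90=1011010 pc4: +16 =1039
r91=1011011 pc5: +32 =1071
r92=1011100 pc4: +16 =1087
r93=1011101 pc5: +32 =1119
r94=1011110 pc5: +32 =1151
r95=1011111 pc6: +64 =1215
r96=1100000 pc2: +4 =1219
r97=1100001 pc3: +8 =1227
r98=1100010 pc3: +8 =1235
r99=1100011 pc4: +16 =1251
r100=1100100 pc3: +8 =1259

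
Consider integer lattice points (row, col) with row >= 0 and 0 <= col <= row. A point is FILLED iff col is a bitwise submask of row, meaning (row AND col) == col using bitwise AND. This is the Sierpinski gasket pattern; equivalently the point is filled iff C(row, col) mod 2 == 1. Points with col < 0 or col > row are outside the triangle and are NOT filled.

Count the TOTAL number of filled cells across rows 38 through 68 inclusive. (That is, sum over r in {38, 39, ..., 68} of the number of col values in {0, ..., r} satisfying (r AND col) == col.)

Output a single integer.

Answer: 478

Derivation:
r38=100110 pc3: +8 =8
r39=100111 pc4: +16 =24
r40=101000 pc2: +4 =28
r41=101001 pc3: +8 =36
r42=101010 pc3: +8 =44
r43=101011 pc4: +16 =60
r44=101100 pc3: +8 =68
r45=101101 pc4: +16 =84
r46=101110 pc4: +16 =100
r47=101111 pc5: +32 =132
r48=110000 pc2: +4 =136
r49=110001 pc3: +8 =144
r50=110010 pc3: +8 =152
r51=110011 pc4: +16 =168
r52=110100 pc3: +8 =176
r53=110101 pc4: +16 =192
r54=110110 pc4: +16 =208
r55=110111 pc5: +32 =240
r56=111000 pc3: +8 =248
r57=111001 pc4: +16 =264
r58=111010 pc4: +16 =280
r59=111011 pc5: +32 =312
r60=111100 pc4: +16 =328
r61=111101 pc5: +32 =360
r62=111110 pc5: +32 =392
r63=111111 pc6: +64 =456
r64=1000000 pc1: +2 =458
r65=1000001 pc2: +4 =462
r66=1000010 pc2: +4 =466
r67=1000011 pc3: +8 =474
r68=1000100 pc2: +4 =478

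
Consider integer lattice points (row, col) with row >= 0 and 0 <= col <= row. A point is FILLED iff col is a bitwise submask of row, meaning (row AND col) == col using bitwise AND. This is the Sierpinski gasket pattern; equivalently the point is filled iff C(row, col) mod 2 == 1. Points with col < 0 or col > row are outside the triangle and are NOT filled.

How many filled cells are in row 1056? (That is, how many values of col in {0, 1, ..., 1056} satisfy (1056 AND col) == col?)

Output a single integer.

Answer: 4

Derivation:
1056 in binary = 10000100000
popcount(1056) = number of 1-bits in 10000100000 = 2
A col c satisfies (1056 AND c) == c iff every set bit of c is also set in 1056; each of the 2 set bits of 1056 can independently be on or off in c.
count = 2^2 = 4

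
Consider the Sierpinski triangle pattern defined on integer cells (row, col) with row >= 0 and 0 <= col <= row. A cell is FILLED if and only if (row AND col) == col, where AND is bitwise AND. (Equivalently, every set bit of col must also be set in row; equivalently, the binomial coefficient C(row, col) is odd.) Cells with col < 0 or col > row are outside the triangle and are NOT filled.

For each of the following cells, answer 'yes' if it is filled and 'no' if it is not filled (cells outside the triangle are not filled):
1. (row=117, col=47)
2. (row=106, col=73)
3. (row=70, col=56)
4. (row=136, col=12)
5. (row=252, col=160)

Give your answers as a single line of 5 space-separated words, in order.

(117,47): row=0b1110101, col=0b101111, row AND col = 0b100101 = 37; 37 != 47 -> empty
(106,73): row=0b1101010, col=0b1001001, row AND col = 0b1001000 = 72; 72 != 73 -> empty
(70,56): row=0b1000110, col=0b111000, row AND col = 0b0 = 0; 0 != 56 -> empty
(136,12): row=0b10001000, col=0b1100, row AND col = 0b1000 = 8; 8 != 12 -> empty
(252,160): row=0b11111100, col=0b10100000, row AND col = 0b10100000 = 160; 160 == 160 -> filled

Answer: no no no no yes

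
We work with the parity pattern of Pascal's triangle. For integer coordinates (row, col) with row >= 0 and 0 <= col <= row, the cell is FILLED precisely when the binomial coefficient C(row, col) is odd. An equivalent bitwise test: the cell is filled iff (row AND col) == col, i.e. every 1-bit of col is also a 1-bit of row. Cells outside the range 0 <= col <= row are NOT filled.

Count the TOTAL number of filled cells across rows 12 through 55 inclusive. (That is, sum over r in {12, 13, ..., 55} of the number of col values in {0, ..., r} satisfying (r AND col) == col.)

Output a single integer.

r12=1100 pc2: +4 =4
r13=1101 pc3: +8 =12
r14=1110 pc3: +8 =20
r15=1111 pc4: +16 =36
r16=10000 pc1: +2 =38
r17=10001 pc2: +4 =42
r18=10010 pc2: +4 =46
r19=10011 pc3: +8 =54
r20=10100 pc2: +4 =58
r21=10101 pc3: +8 =66
r22=10110 pc3: +8 =74
r23=10111 pc4: +16 =90
r24=11000 pc2: +4 =94
r25=11001 pc3: +8 =102
r26=11010 pc3: +8 =110
r27=11011 pc4: +16 =126
r28=11100 pc3: +8 =134
r29=11101 pc4: +16 =150
r30=11110 pc4: +16 =166
r31=11111 pc5: +32 =198
r32=100000 pc1: +2 =200
r33=100001 pc2: +4 =204
r34=100010 pc2: +4 =208
r35=100011 pc3: +8 =216
r36=100100 pc2: +4 =220
r37=100101 pc3: +8 =228
r38=100110 pc3: +8 =236
r39=100111 pc4: +16 =252
r40=101000 pc2: +4 =256
r41=101001 pc3: +8 =264
r42=101010 pc3: +8 =272
r43=101011 pc4: +16 =288
r44=101100 pc3: +8 =296
r45=101101 pc4: +16 =312
r46=101110 pc4: +16 =328
r47=101111 pc5: +32 =360
r48=110000 pc2: +4 =364
r49=110001 pc3: +8 =372
r50=110010 pc3: +8 =380
r51=110011 pc4: +16 =396
r52=110100 pc3: +8 =404
r53=110101 pc4: +16 =420
r54=110110 pc4: +16 =436
r55=110111 pc5: +32 =468

Answer: 468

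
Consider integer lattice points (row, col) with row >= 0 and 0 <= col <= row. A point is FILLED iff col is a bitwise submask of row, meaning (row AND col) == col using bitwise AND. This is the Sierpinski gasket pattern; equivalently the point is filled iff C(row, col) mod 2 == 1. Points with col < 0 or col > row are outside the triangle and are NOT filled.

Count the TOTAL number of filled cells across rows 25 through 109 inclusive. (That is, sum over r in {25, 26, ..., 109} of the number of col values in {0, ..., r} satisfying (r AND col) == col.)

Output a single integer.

r25=11001 pc3: +8 =8
r26=11010 pc3: +8 =16
r27=11011 pc4: +16 =32
r28=11100 pc3: +8 =40
r29=11101 pc4: +16 =56
r30=11110 pc4: +16 =72
r31=11111 pc5: +32 =104
r32=100000 pc1: +2 =106
r33=100001 pc2: +4 =110
r34=100010 pc2: +4 =114
r35=100011 pc3: +8 =122
r36=100100 pc2: +4 =126
r37=100101 pc3: +8 =134
r38=100110 pc3: +8 =142
r39=100111 pc4: +16 =158
r40=101000 pc2: +4 =162
r41=101001 pc3: +8 =170
r42=101010 pc3: +8 =178
r43=101011 pc4: +16 =194
r44=101100 pc3: +8 =202
r45=101101 pc4: +16 =218
r46=101110 pc4: +16 =234
r47=101111 pc5: +32 =266
r48=110000 pc2: +4 =270
r49=110001 pc3: +8 =278
r50=110010 pc3: +8 =286
r51=110011 pc4: +16 =302
r52=110100 pc3: +8 =310
r53=110101 pc4: +16 =326
r54=110110 pc4: +16 =342
r55=110111 pc5: +32 =374
r56=111000 pc3: +8 =382
r57=111001 pc4: +16 =398
r58=111010 pc4: +16 =414
r59=111011 pc5: +32 =446
r60=111100 pc4: +16 =462
r61=111101 pc5: +32 =494
r62=111110 pc5: +32 =526
r63=111111 pc6: +64 =590
r64=1000000 pc1: +2 =592
r65=1000001 pc2: +4 =596
r66=1000010 pc2: +4 =600
r67=1000011 pc3: +8 =608
r68=1000100 pc2: +4 =612
r69=1000101 pc3: +8 =620
r70=1000110 pc3: +8 =628
r71=1000111 pc4: +16 =644
r72=1001000 pc2: +4 =648
r73=1001001 pc3: +8 =656
r74=1001010 pc3: +8 =664
r75=1001011 pc4: +16 =680
r76=1001100 pc3: +8 =688
r77=1001101 pc4: +16 =704
r78=1001110 pc4: +16 =720
r79=1001111 pc5: +32 =752
r80=1010000 pc2: +4 =756
r81=1010001 pc3: +8 =764
r82=1010010 pc3: +8 =772
r83=1010011 pc4: +16 =788
r84=1010100 pc3: +8 =796
r85=1010101 pc4: +16 =812
r86=1010110 pc4: +16 =828
r87=1010111 pc5: +32 =860
r88=1011000 pc3: +8 =868
r89=1011001 pc4: +16 =884
r90=1011010 pc4: +16 =900
r91=1011011 pc5: +32 =932
r92=1011100 pc4: +16 =948
r93=1011101 pc5: +32 =980
r94=1011110 pc5: +32 =1012
r95=1011111 pc6: +64 =1076
r96=1100000 pc2: +4 =1080
r97=1100001 pc3: +8 =1088
r98=1100010 pc3: +8 =1096
r99=1100011 pc4: +16 =1112
r100=1100100 pc3: +8 =1120
r101=1100101 pc4: +16 =1136
r102=1100110 pc4: +16 =1152
r103=1100111 pc5: +32 =1184
r104=1101000 pc3: +8 =1192
r105=1101001 pc4: +16 =1208
r106=1101010 pc4: +16 =1224
r107=1101011 pc5: +32 =1256
r108=1101100 pc4: +16 =1272
r109=1101101 pc5: +32 =1304

Answer: 1304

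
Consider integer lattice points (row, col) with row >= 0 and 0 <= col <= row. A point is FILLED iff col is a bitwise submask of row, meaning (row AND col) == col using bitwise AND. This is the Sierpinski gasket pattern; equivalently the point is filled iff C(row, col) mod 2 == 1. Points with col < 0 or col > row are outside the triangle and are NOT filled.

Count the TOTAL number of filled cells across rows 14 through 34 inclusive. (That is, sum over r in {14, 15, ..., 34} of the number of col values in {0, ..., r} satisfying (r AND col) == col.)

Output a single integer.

Answer: 196

Derivation:
r14=1110 pc3: +8 =8
r15=1111 pc4: +16 =24
r16=10000 pc1: +2 =26
r17=10001 pc2: +4 =30
r18=10010 pc2: +4 =34
r19=10011 pc3: +8 =42
r20=10100 pc2: +4 =46
r21=10101 pc3: +8 =54
r22=10110 pc3: +8 =62
r23=10111 pc4: +16 =78
r24=11000 pc2: +4 =82
r25=11001 pc3: +8 =90
r26=11010 pc3: +8 =98
r27=11011 pc4: +16 =114
r28=11100 pc3: +8 =122
r29=11101 pc4: +16 =138
r30=11110 pc4: +16 =154
r31=11111 pc5: +32 =186
r32=100000 pc1: +2 =188
r33=100001 pc2: +4 =192
r34=100010 pc2: +4 =196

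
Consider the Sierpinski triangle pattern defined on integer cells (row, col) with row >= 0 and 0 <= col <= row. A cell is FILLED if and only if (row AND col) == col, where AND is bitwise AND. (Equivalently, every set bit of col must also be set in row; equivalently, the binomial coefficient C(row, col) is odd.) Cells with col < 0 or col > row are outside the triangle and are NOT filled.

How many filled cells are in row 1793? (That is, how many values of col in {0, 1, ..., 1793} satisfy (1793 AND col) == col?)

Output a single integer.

1793 in binary = 11100000001
popcount(1793) = number of 1-bits in 11100000001 = 4
A col c satisfies (1793 AND c) == c iff every set bit of c is also set in 1793; each of the 4 set bits of 1793 can independently be on or off in c.
count = 2^4 = 16

Answer: 16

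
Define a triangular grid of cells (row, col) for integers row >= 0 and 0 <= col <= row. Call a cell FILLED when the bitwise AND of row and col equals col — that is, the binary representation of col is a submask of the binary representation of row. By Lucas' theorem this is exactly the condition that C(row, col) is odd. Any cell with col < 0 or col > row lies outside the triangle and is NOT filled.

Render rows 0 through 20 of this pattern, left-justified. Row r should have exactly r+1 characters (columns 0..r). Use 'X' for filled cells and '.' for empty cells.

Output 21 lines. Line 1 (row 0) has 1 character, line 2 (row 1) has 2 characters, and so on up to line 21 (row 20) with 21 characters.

r0=0: X
r1=1: XX
r2=10: X.X
r3=11: XXXX
r4=100: X...X
r5=101: XX..XX
r6=110: X.X.X.X
r7=111: XXXXXXXX
r8=1000: X.......X
r9=1001: XX......XX
r10=1010: X.X.....X.X
r11=1011: XXXX....XXXX
r12=1100: X...X...X...X
r13=1101: XX..XX..XX..XX
r14=1110: X.X.X.X.X.X.X.X
r15=1111: XXXXXXXXXXXXXXXX
r16=10000: X...............X
r17=10001: XX..............XX
r18=10010: X.X.............X.X
r19=10011: XXXX............XXXX
r20=10100: X...X...........X...X

Answer: X
XX
X.X
XXXX
X...X
XX..XX
X.X.X.X
XXXXXXXX
X.......X
XX......XX
X.X.....X.X
XXXX....XXXX
X...X...X...X
XX..XX..XX..XX
X.X.X.X.X.X.X.X
XXXXXXXXXXXXXXXX
X...............X
XX..............XX
X.X.............X.X
XXXX............XXXX
X...X...........X...X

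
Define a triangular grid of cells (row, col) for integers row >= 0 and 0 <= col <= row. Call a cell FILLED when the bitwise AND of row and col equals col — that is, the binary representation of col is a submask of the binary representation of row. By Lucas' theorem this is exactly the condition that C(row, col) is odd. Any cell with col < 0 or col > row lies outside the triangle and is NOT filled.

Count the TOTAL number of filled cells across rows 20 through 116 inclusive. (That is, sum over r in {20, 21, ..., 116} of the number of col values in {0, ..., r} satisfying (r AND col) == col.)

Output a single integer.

Answer: 1528

Derivation:
r20=10100 pc2: +4 =4
r21=10101 pc3: +8 =12
r22=10110 pc3: +8 =20
r23=10111 pc4: +16 =36
r24=11000 pc2: +4 =40
r25=11001 pc3: +8 =48
r26=11010 pc3: +8 =56
r27=11011 pc4: +16 =72
r28=11100 pc3: +8 =80
r29=11101 pc4: +16 =96
r30=11110 pc4: +16 =112
r31=11111 pc5: +32 =144
r32=100000 pc1: +2 =146
r33=100001 pc2: +4 =150
r34=100010 pc2: +4 =154
r35=100011 pc3: +8 =162
r36=100100 pc2: +4 =166
r37=100101 pc3: +8 =174
r38=100110 pc3: +8 =182
r39=100111 pc4: +16 =198
r40=101000 pc2: +4 =202
r41=101001 pc3: +8 =210
r42=101010 pc3: +8 =218
r43=101011 pc4: +16 =234
r44=101100 pc3: +8 =242
r45=101101 pc4: +16 =258
r46=101110 pc4: +16 =274
r47=101111 pc5: +32 =306
r48=110000 pc2: +4 =310
r49=110001 pc3: +8 =318
r50=110010 pc3: +8 =326
r51=110011 pc4: +16 =342
r52=110100 pc3: +8 =350
r53=110101 pc4: +16 =366
r54=110110 pc4: +16 =382
r55=110111 pc5: +32 =414
r56=111000 pc3: +8 =422
r57=111001 pc4: +16 =438
r58=111010 pc4: +16 =454
r59=111011 pc5: +32 =486
r60=111100 pc4: +16 =502
r61=111101 pc5: +32 =534
r62=111110 pc5: +32 =566
r63=111111 pc6: +64 =630
r64=1000000 pc1: +2 =632
r65=1000001 pc2: +4 =636
r66=1000010 pc2: +4 =640
r67=1000011 pc3: +8 =648
r68=1000100 pc2: +4 =652
r69=1000101 pc3: +8 =660
r70=1000110 pc3: +8 =668
r71=1000111 pc4: +16 =684
r72=1001000 pc2: +4 =688
r73=1001001 pc3: +8 =696
r74=1001010 pc3: +8 =704
r75=1001011 pc4: +16 =720
r76=1001100 pc3: +8 =728
r77=1001101 pc4: +16 =744
r78=1001110 pc4: +16 =760
r79=1001111 pc5: +32 =792
r80=1010000 pc2: +4 =796
r81=1010001 pc3: +8 =804
r82=1010010 pc3: +8 =812
r83=1010011 pc4: +16 =828
r84=1010100 pc3: +8 =836
r85=1010101 pc4: +16 =852
r86=1010110 pc4: +16 =868
r87=1010111 pc5: +32 =900
r88=1011000 pc3: +8 =908
r89=1011001 pc4: +16 =924
r90=1011010 pc4: +16 =940
r91=1011011 pc5: +32 =972
r92=1011100 pc4: +16 =988
r93=1011101 pc5: +32 =1020
r94=1011110 pc5: +32 =1052
r95=1011111 pc6: +64 =1116
r96=1100000 pc2: +4 =1120
r97=1100001 pc3: +8 =1128
r98=1100010 pc3: +8 =1136
r99=1100011 pc4: +16 =1152
r100=1100100 pc3: +8 =1160
r101=1100101 pc4: +16 =1176
r102=1100110 pc4: +16 =1192
r103=1100111 pc5: +32 =1224
r104=1101000 pc3: +8 =1232
r105=1101001 pc4: +16 =1248
r106=1101010 pc4: +16 =1264
r107=1101011 pc5: +32 =1296
r108=1101100 pc4: +16 =1312
r109=1101101 pc5: +32 =1344
r110=1101110 pc5: +32 =1376
r111=1101111 pc6: +64 =1440
r112=1110000 pc3: +8 =1448
r113=1110001 pc4: +16 =1464
r114=1110010 pc4: +16 =1480
r115=1110011 pc5: +32 =1512
r116=1110100 pc4: +16 =1528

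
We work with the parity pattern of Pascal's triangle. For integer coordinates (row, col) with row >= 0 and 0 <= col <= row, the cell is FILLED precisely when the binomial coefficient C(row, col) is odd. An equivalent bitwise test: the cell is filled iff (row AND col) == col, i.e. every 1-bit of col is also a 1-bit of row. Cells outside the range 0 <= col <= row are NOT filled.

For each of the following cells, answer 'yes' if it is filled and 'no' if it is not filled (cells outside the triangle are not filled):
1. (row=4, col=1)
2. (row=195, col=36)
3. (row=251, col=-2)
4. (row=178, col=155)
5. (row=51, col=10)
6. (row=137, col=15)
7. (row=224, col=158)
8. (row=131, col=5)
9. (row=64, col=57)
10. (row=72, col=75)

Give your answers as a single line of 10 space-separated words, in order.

(4,1): row=0b100, col=0b1, row AND col = 0b0 = 0; 0 != 1 -> empty
(195,36): row=0b11000011, col=0b100100, row AND col = 0b0 = 0; 0 != 36 -> empty
(251,-2): col outside [0, 251] -> not filled
(178,155): row=0b10110010, col=0b10011011, row AND col = 0b10010010 = 146; 146 != 155 -> empty
(51,10): row=0b110011, col=0b1010, row AND col = 0b10 = 2; 2 != 10 -> empty
(137,15): row=0b10001001, col=0b1111, row AND col = 0b1001 = 9; 9 != 15 -> empty
(224,158): row=0b11100000, col=0b10011110, row AND col = 0b10000000 = 128; 128 != 158 -> empty
(131,5): row=0b10000011, col=0b101, row AND col = 0b1 = 1; 1 != 5 -> empty
(64,57): row=0b1000000, col=0b111001, row AND col = 0b0 = 0; 0 != 57 -> empty
(72,75): col outside [0, 72] -> not filled

Answer: no no no no no no no no no no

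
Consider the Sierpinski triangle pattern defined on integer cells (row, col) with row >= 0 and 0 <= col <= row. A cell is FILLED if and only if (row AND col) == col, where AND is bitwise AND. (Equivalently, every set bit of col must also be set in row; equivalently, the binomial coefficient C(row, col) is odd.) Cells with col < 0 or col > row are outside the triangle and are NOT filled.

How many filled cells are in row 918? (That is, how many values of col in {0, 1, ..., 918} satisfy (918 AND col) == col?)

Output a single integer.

918 in binary = 1110010110
popcount(918) = number of 1-bits in 1110010110 = 6
A col c satisfies (918 AND c) == c iff every set bit of c is also set in 918; each of the 6 set bits of 918 can independently be on or off in c.
count = 2^6 = 64

Answer: 64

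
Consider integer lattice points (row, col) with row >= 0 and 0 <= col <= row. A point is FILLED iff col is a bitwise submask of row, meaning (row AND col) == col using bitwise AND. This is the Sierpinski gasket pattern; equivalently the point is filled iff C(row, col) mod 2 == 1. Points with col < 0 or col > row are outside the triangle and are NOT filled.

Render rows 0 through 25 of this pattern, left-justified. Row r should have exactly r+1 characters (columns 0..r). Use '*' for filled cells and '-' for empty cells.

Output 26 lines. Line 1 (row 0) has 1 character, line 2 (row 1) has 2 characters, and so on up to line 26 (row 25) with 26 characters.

Answer: *
**
*-*
****
*---*
**--**
*-*-*-*
********
*-------*
**------**
*-*-----*-*
****----****
*---*---*---*
**--**--**--**
*-*-*-*-*-*-*-*
****************
*---------------*
**--------------**
*-*-------------*-*
****------------****
*---*-----------*---*
**--**----------**--**
*-*-*-*---------*-*-*-*
********--------********
*-------*-------*-------*
**------**------**------**

Derivation:
r0=0: *
r1=1: **
r2=10: *-*
r3=11: ****
r4=100: *---*
r5=101: **--**
r6=110: *-*-*-*
r7=111: ********
r8=1000: *-------*
r9=1001: **------**
r10=1010: *-*-----*-*
r11=1011: ****----****
r12=1100: *---*---*---*
r13=1101: **--**--**--**
r14=1110: *-*-*-*-*-*-*-*
r15=1111: ****************
r16=10000: *---------------*
r17=10001: **--------------**
r18=10010: *-*-------------*-*
r19=10011: ****------------****
r20=10100: *---*-----------*---*
r21=10101: **--**----------**--**
r22=10110: *-*-*-*---------*-*-*-*
r23=10111: ********--------********
r24=11000: *-------*-------*-------*
r25=11001: **------**------**------**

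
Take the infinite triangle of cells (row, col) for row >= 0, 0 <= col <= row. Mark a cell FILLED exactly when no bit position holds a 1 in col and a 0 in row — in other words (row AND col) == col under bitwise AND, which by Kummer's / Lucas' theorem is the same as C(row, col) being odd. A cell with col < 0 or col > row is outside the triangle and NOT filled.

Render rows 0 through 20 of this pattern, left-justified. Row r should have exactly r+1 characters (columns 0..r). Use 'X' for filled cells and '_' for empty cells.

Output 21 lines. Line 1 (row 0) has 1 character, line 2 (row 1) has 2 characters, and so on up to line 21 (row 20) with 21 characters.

Answer: X
XX
X_X
XXXX
X___X
XX__XX
X_X_X_X
XXXXXXXX
X_______X
XX______XX
X_X_____X_X
XXXX____XXXX
X___X___X___X
XX__XX__XX__XX
X_X_X_X_X_X_X_X
XXXXXXXXXXXXXXXX
X_______________X
XX______________XX
X_X_____________X_X
XXXX____________XXXX
X___X___________X___X

Derivation:
r0=0: X
r1=1: XX
r2=10: X_X
r3=11: XXXX
r4=100: X___X
r5=101: XX__XX
r6=110: X_X_X_X
r7=111: XXXXXXXX
r8=1000: X_______X
r9=1001: XX______XX
r10=1010: X_X_____X_X
r11=1011: XXXX____XXXX
r12=1100: X___X___X___X
r13=1101: XX__XX__XX__XX
r14=1110: X_X_X_X_X_X_X_X
r15=1111: XXXXXXXXXXXXXXXX
r16=10000: X_______________X
r17=10001: XX______________XX
r18=10010: X_X_____________X_X
r19=10011: XXXX____________XXXX
r20=10100: X___X___________X___X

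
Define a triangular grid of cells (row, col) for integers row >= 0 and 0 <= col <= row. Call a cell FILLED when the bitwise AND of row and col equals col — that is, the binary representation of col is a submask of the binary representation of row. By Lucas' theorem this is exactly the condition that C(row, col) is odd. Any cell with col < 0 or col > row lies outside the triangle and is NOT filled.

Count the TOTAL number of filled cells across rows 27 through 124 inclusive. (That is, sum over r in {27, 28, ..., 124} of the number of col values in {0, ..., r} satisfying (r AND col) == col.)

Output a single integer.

r27=11011 pc4: +16 =16
r28=11100 pc3: +8 =24
r29=11101 pc4: +16 =40
r30=11110 pc4: +16 =56
r31=11111 pc5: +32 =88
r32=100000 pc1: +2 =90
r33=100001 pc2: +4 =94
r34=100010 pc2: +4 =98
r35=100011 pc3: +8 =106
r36=100100 pc2: +4 =110
r37=100101 pc3: +8 =118
r38=100110 pc3: +8 =126
r39=100111 pc4: +16 =142
r40=101000 pc2: +4 =146
r41=101001 pc3: +8 =154
r42=101010 pc3: +8 =162
r43=101011 pc4: +16 =178
r44=101100 pc3: +8 =186
r45=101101 pc4: +16 =202
r46=101110 pc4: +16 =218
r47=101111 pc5: +32 =250
r48=110000 pc2: +4 =254
r49=110001 pc3: +8 =262
r50=110010 pc3: +8 =270
r51=110011 pc4: +16 =286
r52=110100 pc3: +8 =294
r53=110101 pc4: +16 =310
r54=110110 pc4: +16 =326
r55=110111 pc5: +32 =358
r56=111000 pc3: +8 =366
r57=111001 pc4: +16 =382
r58=111010 pc4: +16 =398
r59=111011 pc5: +32 =430
r60=111100 pc4: +16 =446
r61=111101 pc5: +32 =478
r62=111110 pc5: +32 =510
r63=111111 pc6: +64 =574
r64=1000000 pc1: +2 =576
r65=1000001 pc2: +4 =580
r66=1000010 pc2: +4 =584
r67=1000011 pc3: +8 =592
r68=1000100 pc2: +4 =596
r69=1000101 pc3: +8 =604
r70=1000110 pc3: +8 =612
r71=1000111 pc4: +16 =628
r72=1001000 pc2: +4 =632
r73=1001001 pc3: +8 =640
r74=1001010 pc3: +8 =648
r75=1001011 pc4: +16 =664
r76=1001100 pc3: +8 =672
r77=1001101 pc4: +16 =688
r78=1001110 pc4: +16 =704
r79=1001111 pc5: +32 =736
r80=1010000 pc2: +4 =740
r81=1010001 pc3: +8 =748
r82=1010010 pc3: +8 =756
r83=1010011 pc4: +16 =772
r84=1010100 pc3: +8 =780
r85=1010101 pc4: +16 =796
r86=1010110 pc4: +16 =812
r87=1010111 pc5: +32 =844
r88=1011000 pc3: +8 =852
r89=1011001 pc4: +16 =868
r90=1011010 pc4: +16 =884
r91=1011011 pc5: +32 =916
r92=1011100 pc4: +16 =932
r93=1011101 pc5: +32 =964
r94=1011110 pc5: +32 =996
r95=1011111 pc6: +64 =1060
r96=1100000 pc2: +4 =1064
r97=1100001 pc3: +8 =1072
r98=1100010 pc3: +8 =1080
r99=1100011 pc4: +16 =1096
r100=1100100 pc3: +8 =1104
r101=1100101 pc4: +16 =1120
r102=1100110 pc4: +16 =1136
r103=1100111 pc5: +32 =1168
r104=1101000 pc3: +8 =1176
r105=1101001 pc4: +16 =1192
r106=1101010 pc4: +16 =1208
r107=1101011 pc5: +32 =1240
r108=1101100 pc4: +16 =1256
r109=1101101 pc5: +32 =1288
r110=1101110 pc5: +32 =1320
r111=1101111 pc6: +64 =1384
r112=1110000 pc3: +8 =1392
r113=1110001 pc4: +16 =1408
r114=1110010 pc4: +16 =1424
r115=1110011 pc5: +32 =1456
r116=1110100 pc4: +16 =1472
r117=1110101 pc5: +32 =1504
r118=1110110 pc5: +32 =1536
r119=1110111 pc6: +64 =1600
r120=1111000 pc4: +16 =1616
r121=1111001 pc5: +32 =1648
r122=1111010 pc5: +32 =1680
r123=1111011 pc6: +64 =1744
r124=1111100 pc5: +32 =1776

Answer: 1776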